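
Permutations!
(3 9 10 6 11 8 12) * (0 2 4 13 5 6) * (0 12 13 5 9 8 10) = (0 2 4 5 6 11 10 12 3 8 13 9) = [2, 1, 4, 8, 5, 6, 11, 7, 13, 0, 12, 10, 3, 9]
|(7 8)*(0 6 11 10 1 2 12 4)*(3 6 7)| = |(0 7 8 3 6 11 10 1 2 12 4)| = 11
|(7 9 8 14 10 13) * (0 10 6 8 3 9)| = 12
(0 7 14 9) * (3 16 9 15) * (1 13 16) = (0 7 14 15 3 1 13 16 9) = [7, 13, 2, 1, 4, 5, 6, 14, 8, 0, 10, 11, 12, 16, 15, 3, 9]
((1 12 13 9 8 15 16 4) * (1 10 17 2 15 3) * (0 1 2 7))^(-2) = (0 17 4 15 3 9 12)(1 7 10 16 2 8 13) = [17, 7, 8, 9, 15, 5, 6, 10, 13, 12, 16, 11, 0, 1, 14, 3, 2, 4]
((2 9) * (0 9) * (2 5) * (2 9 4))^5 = [2, 1, 4, 3, 0, 9, 6, 7, 8, 5] = (0 2 4)(5 9)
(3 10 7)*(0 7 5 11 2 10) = (0 7 3)(2 10 5 11) = [7, 1, 10, 0, 4, 11, 6, 3, 8, 9, 5, 2]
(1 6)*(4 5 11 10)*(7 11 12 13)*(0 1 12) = (0 1 6 12 13 7 11 10 4 5) = [1, 6, 2, 3, 5, 0, 12, 11, 8, 9, 4, 10, 13, 7]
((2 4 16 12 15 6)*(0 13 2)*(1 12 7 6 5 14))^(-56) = (16)(1 14 5 15 12) = [0, 14, 2, 3, 4, 15, 6, 7, 8, 9, 10, 11, 1, 13, 5, 12, 16]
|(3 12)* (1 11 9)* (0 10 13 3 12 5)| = 15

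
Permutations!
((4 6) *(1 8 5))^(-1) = (1 5 8)(4 6) = [0, 5, 2, 3, 6, 8, 4, 7, 1]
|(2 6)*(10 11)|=2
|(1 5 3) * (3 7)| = 4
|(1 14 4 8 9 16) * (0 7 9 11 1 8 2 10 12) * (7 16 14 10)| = |(0 16 8 11 1 10 12)(2 7 9 14 4)| = 35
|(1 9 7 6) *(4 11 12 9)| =|(1 4 11 12 9 7 6)| =7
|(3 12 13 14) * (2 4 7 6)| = |(2 4 7 6)(3 12 13 14)| = 4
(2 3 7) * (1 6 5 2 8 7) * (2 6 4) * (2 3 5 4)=(1 2 5 6 4 3)(7 8)=[0, 2, 5, 1, 3, 6, 4, 8, 7]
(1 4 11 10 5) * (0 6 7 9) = [6, 4, 2, 3, 11, 1, 7, 9, 8, 0, 5, 10] = (0 6 7 9)(1 4 11 10 5)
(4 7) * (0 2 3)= [2, 1, 3, 0, 7, 5, 6, 4]= (0 2 3)(4 7)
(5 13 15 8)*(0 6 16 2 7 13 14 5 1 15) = (0 6 16 2 7 13)(1 15 8)(5 14) = [6, 15, 7, 3, 4, 14, 16, 13, 1, 9, 10, 11, 12, 0, 5, 8, 2]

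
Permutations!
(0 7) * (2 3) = [7, 1, 3, 2, 4, 5, 6, 0] = (0 7)(2 3)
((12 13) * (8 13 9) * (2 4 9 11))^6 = (2 11 12 13 8 9 4) = [0, 1, 11, 3, 2, 5, 6, 7, 9, 4, 10, 12, 13, 8]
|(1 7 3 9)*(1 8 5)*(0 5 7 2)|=|(0 5 1 2)(3 9 8 7)|=4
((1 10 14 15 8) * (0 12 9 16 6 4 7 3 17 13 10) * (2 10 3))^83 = (0 4 15 9 2 1 6 14 12 7 8 16 10)(3 13 17) = [4, 6, 1, 13, 15, 5, 14, 8, 16, 2, 0, 11, 7, 17, 12, 9, 10, 3]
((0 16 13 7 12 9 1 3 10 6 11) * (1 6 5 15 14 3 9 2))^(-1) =(0 11 6 9 1 2 12 7 13 16)(3 14 15 5 10) =[11, 2, 12, 14, 4, 10, 9, 13, 8, 1, 3, 6, 7, 16, 15, 5, 0]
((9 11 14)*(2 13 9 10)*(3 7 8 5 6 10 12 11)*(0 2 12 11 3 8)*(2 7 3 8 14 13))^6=(5 6 10 12 8)(9 11)(13 14)=[0, 1, 2, 3, 4, 6, 10, 7, 5, 11, 12, 9, 8, 14, 13]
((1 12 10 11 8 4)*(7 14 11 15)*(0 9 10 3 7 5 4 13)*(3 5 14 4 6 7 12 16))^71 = (0 13 8 11 14 15 10 9)(1 4 7 6 5 12 3 16) = [13, 4, 2, 16, 7, 12, 5, 6, 11, 0, 9, 14, 3, 8, 15, 10, 1]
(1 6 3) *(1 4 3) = (1 6)(3 4) = [0, 6, 2, 4, 3, 5, 1]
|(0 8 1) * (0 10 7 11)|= 6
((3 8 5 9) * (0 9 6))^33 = (0 8)(3 6)(5 9) = [8, 1, 2, 6, 4, 9, 3, 7, 0, 5]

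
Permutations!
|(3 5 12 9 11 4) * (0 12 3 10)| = |(0 12 9 11 4 10)(3 5)| = 6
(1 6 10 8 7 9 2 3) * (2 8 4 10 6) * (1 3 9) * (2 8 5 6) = [0, 8, 9, 3, 10, 6, 2, 1, 7, 5, 4] = (1 8 7)(2 9 5 6)(4 10)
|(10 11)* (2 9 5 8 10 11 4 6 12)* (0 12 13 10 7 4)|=11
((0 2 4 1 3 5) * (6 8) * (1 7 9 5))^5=(0 5 9 7 4 2)(1 3)(6 8)=[5, 3, 0, 1, 2, 9, 8, 4, 6, 7]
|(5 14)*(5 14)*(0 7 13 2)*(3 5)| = |(14)(0 7 13 2)(3 5)| = 4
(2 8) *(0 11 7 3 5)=[11, 1, 8, 5, 4, 0, 6, 3, 2, 9, 10, 7]=(0 11 7 3 5)(2 8)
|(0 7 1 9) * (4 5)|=4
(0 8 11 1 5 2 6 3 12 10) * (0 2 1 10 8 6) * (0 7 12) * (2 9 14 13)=(0 6 3)(1 5)(2 7 12 8 11 10 9 14 13)=[6, 5, 7, 0, 4, 1, 3, 12, 11, 14, 9, 10, 8, 2, 13]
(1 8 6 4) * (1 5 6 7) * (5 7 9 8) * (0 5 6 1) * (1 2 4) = (0 5 2 4 7)(1 6)(8 9) = [5, 6, 4, 3, 7, 2, 1, 0, 9, 8]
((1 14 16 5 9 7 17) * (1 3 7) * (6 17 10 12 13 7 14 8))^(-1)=(1 9 5 16 14 3 17 6 8)(7 13 12 10)=[0, 9, 2, 17, 4, 16, 8, 13, 1, 5, 7, 11, 10, 12, 3, 15, 14, 6]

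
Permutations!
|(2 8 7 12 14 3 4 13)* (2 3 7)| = |(2 8)(3 4 13)(7 12 14)| = 6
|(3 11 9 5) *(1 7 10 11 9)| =|(1 7 10 11)(3 9 5)| =12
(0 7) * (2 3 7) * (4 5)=(0 2 3 7)(4 5)=[2, 1, 3, 7, 5, 4, 6, 0]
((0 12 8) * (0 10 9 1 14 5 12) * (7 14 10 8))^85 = (1 10 9)(5 12 7 14) = [0, 10, 2, 3, 4, 12, 6, 14, 8, 1, 9, 11, 7, 13, 5]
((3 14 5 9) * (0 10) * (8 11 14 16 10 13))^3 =(0 11 9 10 8 5 16 13 14 3) =[11, 1, 2, 0, 4, 16, 6, 7, 5, 10, 8, 9, 12, 14, 3, 15, 13]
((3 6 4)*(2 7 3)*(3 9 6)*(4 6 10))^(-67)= (2 10 7 4 9)= [0, 1, 10, 3, 9, 5, 6, 4, 8, 2, 7]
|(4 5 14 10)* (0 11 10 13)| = 7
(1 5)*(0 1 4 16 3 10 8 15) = (0 1 5 4 16 3 10 8 15) = [1, 5, 2, 10, 16, 4, 6, 7, 15, 9, 8, 11, 12, 13, 14, 0, 3]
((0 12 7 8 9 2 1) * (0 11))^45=(0 2 7 11 9 12 1 8)=[2, 8, 7, 3, 4, 5, 6, 11, 0, 12, 10, 9, 1]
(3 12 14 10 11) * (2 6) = (2 6)(3 12 14 10 11) = [0, 1, 6, 12, 4, 5, 2, 7, 8, 9, 11, 3, 14, 13, 10]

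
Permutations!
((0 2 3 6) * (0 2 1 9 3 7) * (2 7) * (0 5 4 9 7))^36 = (0 4)(1 9)(3 7)(5 6) = [4, 9, 2, 7, 0, 6, 5, 3, 8, 1]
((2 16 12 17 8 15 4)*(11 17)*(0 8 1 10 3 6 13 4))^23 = (0 15 8)(1 10 3 6 13 4 2 16 12 11 17) = [15, 10, 16, 6, 2, 5, 13, 7, 0, 9, 3, 17, 11, 4, 14, 8, 12, 1]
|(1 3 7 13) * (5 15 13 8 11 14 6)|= |(1 3 7 8 11 14 6 5 15 13)|= 10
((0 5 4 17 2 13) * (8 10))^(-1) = (0 13 2 17 4 5)(8 10) = [13, 1, 17, 3, 5, 0, 6, 7, 10, 9, 8, 11, 12, 2, 14, 15, 16, 4]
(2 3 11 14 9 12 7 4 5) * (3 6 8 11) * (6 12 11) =[0, 1, 12, 3, 5, 2, 8, 4, 6, 11, 10, 14, 7, 13, 9] =(2 12 7 4 5)(6 8)(9 11 14)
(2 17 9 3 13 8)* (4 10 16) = (2 17 9 3 13 8)(4 10 16) = [0, 1, 17, 13, 10, 5, 6, 7, 2, 3, 16, 11, 12, 8, 14, 15, 4, 9]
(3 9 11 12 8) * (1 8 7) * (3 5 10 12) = (1 8 5 10 12 7)(3 9 11) = [0, 8, 2, 9, 4, 10, 6, 1, 5, 11, 12, 3, 7]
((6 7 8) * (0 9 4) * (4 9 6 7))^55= [6, 1, 2, 3, 0, 5, 4, 8, 7, 9]= (9)(0 6 4)(7 8)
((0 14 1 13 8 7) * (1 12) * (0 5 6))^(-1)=(0 6 5 7 8 13 1 12 14)=[6, 12, 2, 3, 4, 7, 5, 8, 13, 9, 10, 11, 14, 1, 0]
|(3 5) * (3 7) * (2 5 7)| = 2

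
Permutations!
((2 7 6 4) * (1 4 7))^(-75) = (6 7) = [0, 1, 2, 3, 4, 5, 7, 6]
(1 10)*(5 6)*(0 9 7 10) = [9, 0, 2, 3, 4, 6, 5, 10, 8, 7, 1] = (0 9 7 10 1)(5 6)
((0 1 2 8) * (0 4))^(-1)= (0 4 8 2 1)= [4, 0, 1, 3, 8, 5, 6, 7, 2]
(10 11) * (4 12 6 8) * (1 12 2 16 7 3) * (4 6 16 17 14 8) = (1 12 16 7 3)(2 17 14 8 6 4)(10 11) = [0, 12, 17, 1, 2, 5, 4, 3, 6, 9, 11, 10, 16, 13, 8, 15, 7, 14]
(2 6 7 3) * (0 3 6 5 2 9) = (0 3 9)(2 5)(6 7) = [3, 1, 5, 9, 4, 2, 7, 6, 8, 0]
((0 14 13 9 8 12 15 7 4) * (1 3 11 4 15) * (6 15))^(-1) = [4, 12, 2, 1, 11, 5, 7, 15, 9, 13, 10, 3, 8, 14, 0, 6] = (0 4 11 3 1 12 8 9 13 14)(6 7 15)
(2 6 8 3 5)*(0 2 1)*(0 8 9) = (0 2 6 9)(1 8 3 5) = [2, 8, 6, 5, 4, 1, 9, 7, 3, 0]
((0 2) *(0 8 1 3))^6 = (0 2 8 1 3) = [2, 3, 8, 0, 4, 5, 6, 7, 1]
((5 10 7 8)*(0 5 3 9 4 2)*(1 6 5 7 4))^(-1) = (0 2 4 10 5 6 1 9 3 8 7) = [2, 9, 4, 8, 10, 6, 1, 0, 7, 3, 5]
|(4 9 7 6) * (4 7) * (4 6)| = 4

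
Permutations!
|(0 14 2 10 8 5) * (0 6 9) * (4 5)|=9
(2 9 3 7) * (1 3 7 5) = (1 3 5)(2 9 7) = [0, 3, 9, 5, 4, 1, 6, 2, 8, 7]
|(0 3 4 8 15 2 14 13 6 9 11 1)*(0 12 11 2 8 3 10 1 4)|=|(0 10 1 12 11 4 3)(2 14 13 6 9)(8 15)|=70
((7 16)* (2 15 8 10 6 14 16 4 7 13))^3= (2 10 16 15 6 13 8 14)(4 7)= [0, 1, 10, 3, 7, 5, 13, 4, 14, 9, 16, 11, 12, 8, 2, 6, 15]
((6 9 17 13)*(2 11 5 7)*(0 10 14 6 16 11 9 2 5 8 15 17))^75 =(0 6)(2 10)(5 7)(8 13)(9 14)(11 17)(15 16) =[6, 1, 10, 3, 4, 7, 0, 5, 13, 14, 2, 17, 12, 8, 9, 16, 15, 11]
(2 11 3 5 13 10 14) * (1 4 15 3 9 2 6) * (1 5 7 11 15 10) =(1 4 10 14 6 5 13)(2 15 3 7 11 9) =[0, 4, 15, 7, 10, 13, 5, 11, 8, 2, 14, 9, 12, 1, 6, 3]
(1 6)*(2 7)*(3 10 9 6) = (1 3 10 9 6)(2 7) = [0, 3, 7, 10, 4, 5, 1, 2, 8, 6, 9]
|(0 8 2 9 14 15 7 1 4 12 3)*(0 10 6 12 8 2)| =|(0 2 9 14 15 7 1 4 8)(3 10 6 12)| =36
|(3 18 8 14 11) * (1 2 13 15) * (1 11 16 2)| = |(2 13 15 11 3 18 8 14 16)| = 9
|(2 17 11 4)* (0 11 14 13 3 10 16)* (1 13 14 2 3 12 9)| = |(0 11 4 3 10 16)(1 13 12 9)(2 17)| = 12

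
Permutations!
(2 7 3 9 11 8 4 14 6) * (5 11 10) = (2 7 3 9 10 5 11 8 4 14 6) = [0, 1, 7, 9, 14, 11, 2, 3, 4, 10, 5, 8, 12, 13, 6]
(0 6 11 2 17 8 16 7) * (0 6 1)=(0 1)(2 17 8 16 7 6 11)=[1, 0, 17, 3, 4, 5, 11, 6, 16, 9, 10, 2, 12, 13, 14, 15, 7, 8]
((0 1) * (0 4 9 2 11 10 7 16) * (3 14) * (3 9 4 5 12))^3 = [12, 3, 7, 2, 4, 14, 6, 1, 8, 10, 0, 16, 9, 13, 11, 15, 5] = (0 12 9 10)(1 3 2 7)(5 14 11 16)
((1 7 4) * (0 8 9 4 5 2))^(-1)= (0 2 5 7 1 4 9 8)= [2, 4, 5, 3, 9, 7, 6, 1, 0, 8]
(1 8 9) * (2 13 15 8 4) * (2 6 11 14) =(1 4 6 11 14 2 13 15 8 9) =[0, 4, 13, 3, 6, 5, 11, 7, 9, 1, 10, 14, 12, 15, 2, 8]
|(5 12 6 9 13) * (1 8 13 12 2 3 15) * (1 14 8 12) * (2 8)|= |(1 12 6 9)(2 3 15 14)(5 8 13)|= 12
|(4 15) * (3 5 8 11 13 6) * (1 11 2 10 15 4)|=10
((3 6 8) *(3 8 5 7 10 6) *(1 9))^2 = (5 10)(6 7) = [0, 1, 2, 3, 4, 10, 7, 6, 8, 9, 5]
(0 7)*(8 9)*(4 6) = [7, 1, 2, 3, 6, 5, 4, 0, 9, 8] = (0 7)(4 6)(8 9)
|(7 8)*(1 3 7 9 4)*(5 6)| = |(1 3 7 8 9 4)(5 6)| = 6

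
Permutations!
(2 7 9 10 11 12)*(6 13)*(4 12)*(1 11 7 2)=[0, 11, 2, 3, 12, 5, 13, 9, 8, 10, 7, 4, 1, 6]=(1 11 4 12)(6 13)(7 9 10)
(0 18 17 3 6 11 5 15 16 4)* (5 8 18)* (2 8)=(0 5 15 16 4)(2 8 18 17 3 6 11)=[5, 1, 8, 6, 0, 15, 11, 7, 18, 9, 10, 2, 12, 13, 14, 16, 4, 3, 17]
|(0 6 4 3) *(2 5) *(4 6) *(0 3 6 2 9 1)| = |(0 4 6 2 5 9 1)| = 7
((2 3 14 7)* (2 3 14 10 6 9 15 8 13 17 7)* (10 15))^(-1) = (2 14)(3 7 17 13 8 15)(6 10 9) = [0, 1, 14, 7, 4, 5, 10, 17, 15, 6, 9, 11, 12, 8, 2, 3, 16, 13]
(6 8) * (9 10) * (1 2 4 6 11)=(1 2 4 6 8 11)(9 10)=[0, 2, 4, 3, 6, 5, 8, 7, 11, 10, 9, 1]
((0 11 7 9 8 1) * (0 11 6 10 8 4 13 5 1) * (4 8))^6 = (0 1 6 11 10 7 4 9 13 8 5) = [1, 6, 2, 3, 9, 0, 11, 4, 5, 13, 7, 10, 12, 8]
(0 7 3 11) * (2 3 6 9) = [7, 1, 3, 11, 4, 5, 9, 6, 8, 2, 10, 0] = (0 7 6 9 2 3 11)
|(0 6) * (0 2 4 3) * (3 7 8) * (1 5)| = 14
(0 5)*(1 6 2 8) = (0 5)(1 6 2 8) = [5, 6, 8, 3, 4, 0, 2, 7, 1]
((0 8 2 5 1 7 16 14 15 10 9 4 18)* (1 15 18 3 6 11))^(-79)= (0 8 2 5 15 10 9 4 3 6 11 1 7 16 14 18)= [8, 7, 5, 6, 3, 15, 11, 16, 2, 4, 9, 1, 12, 13, 18, 10, 14, 17, 0]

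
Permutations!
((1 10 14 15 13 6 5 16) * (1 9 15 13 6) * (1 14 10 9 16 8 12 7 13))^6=(16)(1 12 15 13 5)(6 14 8 9 7)=[0, 12, 2, 3, 4, 1, 14, 6, 9, 7, 10, 11, 15, 5, 8, 13, 16]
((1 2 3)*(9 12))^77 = (1 3 2)(9 12) = [0, 3, 1, 2, 4, 5, 6, 7, 8, 12, 10, 11, 9]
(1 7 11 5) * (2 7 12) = (1 12 2 7 11 5) = [0, 12, 7, 3, 4, 1, 6, 11, 8, 9, 10, 5, 2]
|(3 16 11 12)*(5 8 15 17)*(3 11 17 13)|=14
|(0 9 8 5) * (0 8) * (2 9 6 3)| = 10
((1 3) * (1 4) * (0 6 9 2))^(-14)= (0 9)(1 3 4)(2 6)= [9, 3, 6, 4, 1, 5, 2, 7, 8, 0]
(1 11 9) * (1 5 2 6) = (1 11 9 5 2 6) = [0, 11, 6, 3, 4, 2, 1, 7, 8, 5, 10, 9]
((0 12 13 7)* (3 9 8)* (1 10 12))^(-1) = (0 7 13 12 10 1)(3 8 9) = [7, 0, 2, 8, 4, 5, 6, 13, 9, 3, 1, 11, 10, 12]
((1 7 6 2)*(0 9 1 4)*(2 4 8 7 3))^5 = (0 8 9 7 1 6 3 4 2) = [8, 6, 0, 4, 2, 5, 3, 1, 9, 7]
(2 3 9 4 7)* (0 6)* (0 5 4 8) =[6, 1, 3, 9, 7, 4, 5, 2, 0, 8] =(0 6 5 4 7 2 3 9 8)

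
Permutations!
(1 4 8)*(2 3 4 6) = (1 6 2 3 4 8) = [0, 6, 3, 4, 8, 5, 2, 7, 1]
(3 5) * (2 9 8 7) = (2 9 8 7)(3 5) = [0, 1, 9, 5, 4, 3, 6, 2, 7, 8]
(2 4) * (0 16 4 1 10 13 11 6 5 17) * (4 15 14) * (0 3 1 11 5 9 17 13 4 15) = [16, 10, 11, 1, 2, 13, 9, 7, 8, 17, 4, 6, 12, 5, 15, 14, 0, 3] = (0 16)(1 10 4 2 11 6 9 17 3)(5 13)(14 15)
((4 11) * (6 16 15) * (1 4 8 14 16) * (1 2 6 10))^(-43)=[0, 16, 6, 3, 15, 5, 2, 7, 1, 9, 14, 10, 12, 13, 4, 8, 11]=(1 16 11 10 14 4 15 8)(2 6)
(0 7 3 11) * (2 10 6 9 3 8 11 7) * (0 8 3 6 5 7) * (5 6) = (0 2 10 6 9 5 7 3)(8 11) = [2, 1, 10, 0, 4, 7, 9, 3, 11, 5, 6, 8]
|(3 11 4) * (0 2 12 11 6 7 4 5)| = 20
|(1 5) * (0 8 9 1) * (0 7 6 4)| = 8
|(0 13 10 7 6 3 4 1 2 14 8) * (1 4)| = |(0 13 10 7 6 3 1 2 14 8)| = 10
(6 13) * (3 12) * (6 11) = (3 12)(6 13 11) = [0, 1, 2, 12, 4, 5, 13, 7, 8, 9, 10, 6, 3, 11]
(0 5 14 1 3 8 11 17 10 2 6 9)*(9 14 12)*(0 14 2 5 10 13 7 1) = (0 10 5 12 9 14)(1 3 8 11 17 13 7)(2 6) = [10, 3, 6, 8, 4, 12, 2, 1, 11, 14, 5, 17, 9, 7, 0, 15, 16, 13]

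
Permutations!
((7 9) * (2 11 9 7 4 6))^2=(2 9 6 11 4)=[0, 1, 9, 3, 2, 5, 11, 7, 8, 6, 10, 4]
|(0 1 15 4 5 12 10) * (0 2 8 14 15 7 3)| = 8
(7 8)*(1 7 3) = (1 7 8 3) = [0, 7, 2, 1, 4, 5, 6, 8, 3]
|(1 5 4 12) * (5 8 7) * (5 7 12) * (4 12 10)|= 6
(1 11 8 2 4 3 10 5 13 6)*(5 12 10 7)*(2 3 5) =(1 11 8 3 7 2 4 5 13 6)(10 12) =[0, 11, 4, 7, 5, 13, 1, 2, 3, 9, 12, 8, 10, 6]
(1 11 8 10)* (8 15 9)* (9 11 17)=(1 17 9 8 10)(11 15)=[0, 17, 2, 3, 4, 5, 6, 7, 10, 8, 1, 15, 12, 13, 14, 11, 16, 9]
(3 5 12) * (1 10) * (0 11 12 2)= [11, 10, 0, 5, 4, 2, 6, 7, 8, 9, 1, 12, 3]= (0 11 12 3 5 2)(1 10)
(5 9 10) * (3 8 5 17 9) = (3 8 5)(9 10 17) = [0, 1, 2, 8, 4, 3, 6, 7, 5, 10, 17, 11, 12, 13, 14, 15, 16, 9]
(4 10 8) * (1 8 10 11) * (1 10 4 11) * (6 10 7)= (1 8 11 7 6 10 4)= [0, 8, 2, 3, 1, 5, 10, 6, 11, 9, 4, 7]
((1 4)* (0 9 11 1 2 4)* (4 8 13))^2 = (0 11)(1 9)(2 13)(4 8) = [11, 9, 13, 3, 8, 5, 6, 7, 4, 1, 10, 0, 12, 2]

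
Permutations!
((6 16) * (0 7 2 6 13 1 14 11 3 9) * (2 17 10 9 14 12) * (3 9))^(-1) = (0 9 11 14 3 10 17 7)(1 13 16 6 2 12) = [9, 13, 12, 10, 4, 5, 2, 0, 8, 11, 17, 14, 1, 16, 3, 15, 6, 7]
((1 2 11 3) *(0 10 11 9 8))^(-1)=(0 8 9 2 1 3 11 10)=[8, 3, 1, 11, 4, 5, 6, 7, 9, 2, 0, 10]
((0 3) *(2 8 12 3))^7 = (0 8 3 2 12) = [8, 1, 12, 2, 4, 5, 6, 7, 3, 9, 10, 11, 0]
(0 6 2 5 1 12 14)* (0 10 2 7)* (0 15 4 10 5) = (0 6 7 15 4 10 2)(1 12 14 5) = [6, 12, 0, 3, 10, 1, 7, 15, 8, 9, 2, 11, 14, 13, 5, 4]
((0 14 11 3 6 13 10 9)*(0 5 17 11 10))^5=(0 17)(3 10)(5 13)(6 9)(11 14)=[17, 1, 2, 10, 4, 13, 9, 7, 8, 6, 3, 14, 12, 5, 11, 15, 16, 0]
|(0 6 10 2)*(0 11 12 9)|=|(0 6 10 2 11 12 9)|=7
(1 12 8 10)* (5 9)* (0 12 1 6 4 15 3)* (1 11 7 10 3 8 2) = [12, 11, 1, 0, 15, 9, 4, 10, 3, 5, 6, 7, 2, 13, 14, 8] = (0 12 2 1 11 7 10 6 4 15 8 3)(5 9)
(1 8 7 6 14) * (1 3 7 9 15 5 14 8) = (3 7 6 8 9 15 5 14) = [0, 1, 2, 7, 4, 14, 8, 6, 9, 15, 10, 11, 12, 13, 3, 5]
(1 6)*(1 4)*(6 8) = (1 8 6 4) = [0, 8, 2, 3, 1, 5, 4, 7, 6]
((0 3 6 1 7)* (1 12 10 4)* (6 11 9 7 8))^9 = (0 7 9 11 3)(1 12)(4 6)(8 10) = [7, 12, 2, 0, 6, 5, 4, 9, 10, 11, 8, 3, 1]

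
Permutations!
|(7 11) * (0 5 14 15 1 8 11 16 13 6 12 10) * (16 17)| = 14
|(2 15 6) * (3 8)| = |(2 15 6)(3 8)| = 6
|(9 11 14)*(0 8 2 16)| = |(0 8 2 16)(9 11 14)| = 12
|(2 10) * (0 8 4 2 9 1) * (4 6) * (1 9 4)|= 12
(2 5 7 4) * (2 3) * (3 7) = (2 5 3)(4 7) = [0, 1, 5, 2, 7, 3, 6, 4]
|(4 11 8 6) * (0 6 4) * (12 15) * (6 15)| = |(0 15 12 6)(4 11 8)| = 12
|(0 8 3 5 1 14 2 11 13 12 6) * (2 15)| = |(0 8 3 5 1 14 15 2 11 13 12 6)| = 12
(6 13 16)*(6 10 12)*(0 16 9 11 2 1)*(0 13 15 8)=(0 16 10 12 6 15 8)(1 13 9 11 2)=[16, 13, 1, 3, 4, 5, 15, 7, 0, 11, 12, 2, 6, 9, 14, 8, 10]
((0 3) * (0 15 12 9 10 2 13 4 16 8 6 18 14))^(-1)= [14, 1, 10, 0, 13, 5, 8, 7, 16, 12, 9, 11, 15, 2, 18, 3, 4, 17, 6]= (0 14 18 6 8 16 4 13 2 10 9 12 15 3)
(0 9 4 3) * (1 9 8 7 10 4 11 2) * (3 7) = (0 8 3)(1 9 11 2)(4 7 10) = [8, 9, 1, 0, 7, 5, 6, 10, 3, 11, 4, 2]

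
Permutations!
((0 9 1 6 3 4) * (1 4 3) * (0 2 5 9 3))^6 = [0, 1, 9, 3, 5, 4, 6, 7, 8, 2] = (2 9)(4 5)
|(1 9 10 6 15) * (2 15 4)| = 7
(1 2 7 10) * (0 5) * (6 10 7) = [5, 2, 6, 3, 4, 0, 10, 7, 8, 9, 1] = (0 5)(1 2 6 10)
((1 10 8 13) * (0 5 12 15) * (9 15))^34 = (0 15 9 12 5)(1 8)(10 13) = [15, 8, 2, 3, 4, 0, 6, 7, 1, 12, 13, 11, 5, 10, 14, 9]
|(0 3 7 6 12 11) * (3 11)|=|(0 11)(3 7 6 12)|=4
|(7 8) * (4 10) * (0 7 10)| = 5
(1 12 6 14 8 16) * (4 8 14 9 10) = (1 12 6 9 10 4 8 16) = [0, 12, 2, 3, 8, 5, 9, 7, 16, 10, 4, 11, 6, 13, 14, 15, 1]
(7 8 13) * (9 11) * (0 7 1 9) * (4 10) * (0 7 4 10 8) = (0 4 8 13 1 9 11 7) = [4, 9, 2, 3, 8, 5, 6, 0, 13, 11, 10, 7, 12, 1]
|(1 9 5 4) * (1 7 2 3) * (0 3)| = 8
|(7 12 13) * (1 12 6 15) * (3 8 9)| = 6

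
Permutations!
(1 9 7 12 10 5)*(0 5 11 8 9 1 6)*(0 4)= (0 5 6 4)(7 12 10 11 8 9)= [5, 1, 2, 3, 0, 6, 4, 12, 9, 7, 11, 8, 10]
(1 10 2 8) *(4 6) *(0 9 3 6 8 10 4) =[9, 4, 10, 6, 8, 5, 0, 7, 1, 3, 2] =(0 9 3 6)(1 4 8)(2 10)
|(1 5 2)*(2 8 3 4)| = 6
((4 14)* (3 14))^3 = (14) = [0, 1, 2, 3, 4, 5, 6, 7, 8, 9, 10, 11, 12, 13, 14]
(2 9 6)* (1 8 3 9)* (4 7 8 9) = [0, 9, 1, 4, 7, 5, 2, 8, 3, 6] = (1 9 6 2)(3 4 7 8)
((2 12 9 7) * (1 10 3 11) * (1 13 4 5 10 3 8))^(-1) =(1 8 10 5 4 13 11 3)(2 7 9 12) =[0, 8, 7, 1, 13, 4, 6, 9, 10, 12, 5, 3, 2, 11]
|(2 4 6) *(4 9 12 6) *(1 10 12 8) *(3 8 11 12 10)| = |(1 3 8)(2 9 11 12 6)| = 15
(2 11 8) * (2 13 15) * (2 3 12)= [0, 1, 11, 12, 4, 5, 6, 7, 13, 9, 10, 8, 2, 15, 14, 3]= (2 11 8 13 15 3 12)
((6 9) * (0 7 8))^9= [0, 1, 2, 3, 4, 5, 9, 7, 8, 6]= (6 9)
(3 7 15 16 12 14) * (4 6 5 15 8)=(3 7 8 4 6 5 15 16 12 14)=[0, 1, 2, 7, 6, 15, 5, 8, 4, 9, 10, 11, 14, 13, 3, 16, 12]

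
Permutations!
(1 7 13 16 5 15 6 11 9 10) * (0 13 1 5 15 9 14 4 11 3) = (0 13 16 15 6 3)(1 7)(4 11 14)(5 9 10) = [13, 7, 2, 0, 11, 9, 3, 1, 8, 10, 5, 14, 12, 16, 4, 6, 15]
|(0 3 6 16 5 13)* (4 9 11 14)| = 12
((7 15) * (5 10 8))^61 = (5 10 8)(7 15) = [0, 1, 2, 3, 4, 10, 6, 15, 5, 9, 8, 11, 12, 13, 14, 7]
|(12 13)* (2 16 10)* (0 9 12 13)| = |(0 9 12)(2 16 10)| = 3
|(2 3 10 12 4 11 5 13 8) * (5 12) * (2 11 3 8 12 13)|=9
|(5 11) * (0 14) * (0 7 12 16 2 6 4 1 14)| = |(1 14 7 12 16 2 6 4)(5 11)| = 8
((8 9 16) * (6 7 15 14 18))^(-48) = (6 15 18 7 14) = [0, 1, 2, 3, 4, 5, 15, 14, 8, 9, 10, 11, 12, 13, 6, 18, 16, 17, 7]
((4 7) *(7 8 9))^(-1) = (4 7 9 8) = [0, 1, 2, 3, 7, 5, 6, 9, 4, 8]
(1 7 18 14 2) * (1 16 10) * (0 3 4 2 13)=[3, 7, 16, 4, 2, 5, 6, 18, 8, 9, 1, 11, 12, 0, 13, 15, 10, 17, 14]=(0 3 4 2 16 10 1 7 18 14 13)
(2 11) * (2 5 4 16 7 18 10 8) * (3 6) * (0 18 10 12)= (0 18 12)(2 11 5 4 16 7 10 8)(3 6)= [18, 1, 11, 6, 16, 4, 3, 10, 2, 9, 8, 5, 0, 13, 14, 15, 7, 17, 12]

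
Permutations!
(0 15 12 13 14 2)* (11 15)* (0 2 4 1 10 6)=[11, 10, 2, 3, 1, 5, 0, 7, 8, 9, 6, 15, 13, 14, 4, 12]=(0 11 15 12 13 14 4 1 10 6)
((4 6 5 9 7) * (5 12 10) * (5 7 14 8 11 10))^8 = (4 10 8 9 12)(5 6 7 11 14) = [0, 1, 2, 3, 10, 6, 7, 11, 9, 12, 8, 14, 4, 13, 5]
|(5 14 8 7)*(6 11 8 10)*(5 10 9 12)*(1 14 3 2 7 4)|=|(1 14 9 12 5 3 2 7 10 6 11 8 4)|=13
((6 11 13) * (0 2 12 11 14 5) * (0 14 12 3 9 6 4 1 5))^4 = (0 6 4)(1 2 12)(3 11 5)(9 13 14) = [6, 2, 12, 11, 0, 3, 4, 7, 8, 13, 10, 5, 1, 14, 9]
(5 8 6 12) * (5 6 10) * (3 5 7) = (3 5 8 10 7)(6 12) = [0, 1, 2, 5, 4, 8, 12, 3, 10, 9, 7, 11, 6]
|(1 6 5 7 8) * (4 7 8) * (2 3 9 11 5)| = |(1 6 2 3 9 11 5 8)(4 7)| = 8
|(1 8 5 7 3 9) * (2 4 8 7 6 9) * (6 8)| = |(1 7 3 2 4 6 9)(5 8)| = 14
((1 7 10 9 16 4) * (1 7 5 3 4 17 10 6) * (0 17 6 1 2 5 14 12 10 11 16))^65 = (0 2 1)(3 12 11)(4 10 16)(5 14 17)(6 7 9) = [2, 0, 1, 12, 10, 14, 7, 9, 8, 6, 16, 3, 11, 13, 17, 15, 4, 5]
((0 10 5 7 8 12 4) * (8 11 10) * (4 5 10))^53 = [7, 1, 2, 3, 5, 0, 6, 8, 11, 9, 10, 12, 4] = (0 7 8 11 12 4 5)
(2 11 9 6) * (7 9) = [0, 1, 11, 3, 4, 5, 2, 9, 8, 6, 10, 7] = (2 11 7 9 6)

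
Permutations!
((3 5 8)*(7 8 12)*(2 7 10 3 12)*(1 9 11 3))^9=(1 10 12 8 7 2 5 3 11 9)=[0, 10, 5, 11, 4, 3, 6, 2, 7, 1, 12, 9, 8]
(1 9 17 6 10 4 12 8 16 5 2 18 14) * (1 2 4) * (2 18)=[0, 9, 2, 3, 12, 4, 10, 7, 16, 17, 1, 11, 8, 13, 18, 15, 5, 6, 14]=(1 9 17 6 10)(4 12 8 16 5)(14 18)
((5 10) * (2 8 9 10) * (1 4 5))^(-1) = [0, 10, 5, 3, 1, 4, 6, 7, 2, 8, 9] = (1 10 9 8 2 5 4)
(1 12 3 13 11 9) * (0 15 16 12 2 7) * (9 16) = [15, 2, 7, 13, 4, 5, 6, 0, 8, 1, 10, 16, 3, 11, 14, 9, 12] = (0 15 9 1 2 7)(3 13 11 16 12)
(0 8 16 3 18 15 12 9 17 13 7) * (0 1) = [8, 0, 2, 18, 4, 5, 6, 1, 16, 17, 10, 11, 9, 7, 14, 12, 3, 13, 15] = (0 8 16 3 18 15 12 9 17 13 7 1)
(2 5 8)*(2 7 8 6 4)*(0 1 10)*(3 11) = (0 1 10)(2 5 6 4)(3 11)(7 8) = [1, 10, 5, 11, 2, 6, 4, 8, 7, 9, 0, 3]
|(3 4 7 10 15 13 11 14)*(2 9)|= |(2 9)(3 4 7 10 15 13 11 14)|= 8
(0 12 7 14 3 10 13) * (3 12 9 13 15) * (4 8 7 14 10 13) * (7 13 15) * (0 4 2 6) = (0 9 2 6)(3 15)(4 8 13)(7 10)(12 14) = [9, 1, 6, 15, 8, 5, 0, 10, 13, 2, 7, 11, 14, 4, 12, 3]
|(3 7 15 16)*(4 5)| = |(3 7 15 16)(4 5)| = 4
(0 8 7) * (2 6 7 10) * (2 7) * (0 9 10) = (0 8)(2 6)(7 9 10) = [8, 1, 6, 3, 4, 5, 2, 9, 0, 10, 7]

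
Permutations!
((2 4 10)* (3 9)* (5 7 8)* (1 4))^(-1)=(1 2 10 4)(3 9)(5 8 7)=[0, 2, 10, 9, 1, 8, 6, 5, 7, 3, 4]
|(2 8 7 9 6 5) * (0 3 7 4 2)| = |(0 3 7 9 6 5)(2 8 4)| = 6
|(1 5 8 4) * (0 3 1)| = |(0 3 1 5 8 4)| = 6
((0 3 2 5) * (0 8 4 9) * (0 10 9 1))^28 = (10) = [0, 1, 2, 3, 4, 5, 6, 7, 8, 9, 10]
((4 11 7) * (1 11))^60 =(11) =[0, 1, 2, 3, 4, 5, 6, 7, 8, 9, 10, 11]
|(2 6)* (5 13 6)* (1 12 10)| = |(1 12 10)(2 5 13 6)| = 12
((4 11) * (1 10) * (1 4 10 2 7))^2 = (1 7 2)(4 10 11) = [0, 7, 1, 3, 10, 5, 6, 2, 8, 9, 11, 4]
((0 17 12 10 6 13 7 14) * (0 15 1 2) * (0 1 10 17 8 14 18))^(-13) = (0 6 8 13 14 7 15 18 10)(1 2)(12 17) = [6, 2, 1, 3, 4, 5, 8, 15, 13, 9, 0, 11, 17, 14, 7, 18, 16, 12, 10]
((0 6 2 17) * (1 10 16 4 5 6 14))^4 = (0 16 2 1 5)(4 17 10 6 14) = [16, 5, 1, 3, 17, 0, 14, 7, 8, 9, 6, 11, 12, 13, 4, 15, 2, 10]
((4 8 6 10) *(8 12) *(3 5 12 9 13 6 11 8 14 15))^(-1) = (3 15 14 12 5)(4 10 6 13 9)(8 11) = [0, 1, 2, 15, 10, 3, 13, 7, 11, 4, 6, 8, 5, 9, 12, 14]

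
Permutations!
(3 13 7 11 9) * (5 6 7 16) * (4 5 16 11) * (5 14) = (16)(3 13 11 9)(4 14 5 6 7) = [0, 1, 2, 13, 14, 6, 7, 4, 8, 3, 10, 9, 12, 11, 5, 15, 16]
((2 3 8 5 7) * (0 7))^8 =[2, 1, 8, 5, 4, 7, 6, 3, 0] =(0 2 8)(3 5 7)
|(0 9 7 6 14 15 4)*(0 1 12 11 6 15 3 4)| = |(0 9 7 15)(1 12 11 6 14 3 4)| = 28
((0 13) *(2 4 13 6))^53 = (0 4 6 13 2) = [4, 1, 0, 3, 6, 5, 13, 7, 8, 9, 10, 11, 12, 2]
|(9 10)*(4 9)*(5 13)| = 6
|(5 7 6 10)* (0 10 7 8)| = 4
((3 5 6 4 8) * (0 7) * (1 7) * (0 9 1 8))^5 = [4, 9, 2, 8, 6, 3, 5, 1, 0, 7] = (0 4 6 5 3 8)(1 9 7)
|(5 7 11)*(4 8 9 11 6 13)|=8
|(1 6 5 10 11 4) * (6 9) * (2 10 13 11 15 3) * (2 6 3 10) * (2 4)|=18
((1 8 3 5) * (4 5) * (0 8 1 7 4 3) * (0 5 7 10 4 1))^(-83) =(0 8 5 10 4 7 1) =[8, 0, 2, 3, 7, 10, 6, 1, 5, 9, 4]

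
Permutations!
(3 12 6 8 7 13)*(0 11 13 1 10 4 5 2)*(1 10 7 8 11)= (0 1 7 10 4 5 2)(3 12 6 11 13)= [1, 7, 0, 12, 5, 2, 11, 10, 8, 9, 4, 13, 6, 3]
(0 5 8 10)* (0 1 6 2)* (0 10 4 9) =(0 5 8 4 9)(1 6 2 10) =[5, 6, 10, 3, 9, 8, 2, 7, 4, 0, 1]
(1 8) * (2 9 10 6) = (1 8)(2 9 10 6) = [0, 8, 9, 3, 4, 5, 2, 7, 1, 10, 6]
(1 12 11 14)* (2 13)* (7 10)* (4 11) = (1 12 4 11 14)(2 13)(7 10) = [0, 12, 13, 3, 11, 5, 6, 10, 8, 9, 7, 14, 4, 2, 1]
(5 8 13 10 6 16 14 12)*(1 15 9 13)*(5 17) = (1 15 9 13 10 6 16 14 12 17 5 8) = [0, 15, 2, 3, 4, 8, 16, 7, 1, 13, 6, 11, 17, 10, 12, 9, 14, 5]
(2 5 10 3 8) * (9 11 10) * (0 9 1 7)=(0 9 11 10 3 8 2 5 1 7)=[9, 7, 5, 8, 4, 1, 6, 0, 2, 11, 3, 10]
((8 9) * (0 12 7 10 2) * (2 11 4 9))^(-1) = (0 2 8 9 4 11 10 7 12) = [2, 1, 8, 3, 11, 5, 6, 12, 9, 4, 7, 10, 0]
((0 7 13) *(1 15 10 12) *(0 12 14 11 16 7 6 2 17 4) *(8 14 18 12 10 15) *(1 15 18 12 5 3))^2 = [2, 14, 4, 8, 6, 1, 17, 10, 11, 9, 15, 7, 18, 12, 16, 5, 13, 0, 3] = (0 2 4 6 17)(1 14 16 13 12 18 3 8 11 7 10 15 5)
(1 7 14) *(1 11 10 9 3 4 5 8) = (1 7 14 11 10 9 3 4 5 8) = [0, 7, 2, 4, 5, 8, 6, 14, 1, 3, 9, 10, 12, 13, 11]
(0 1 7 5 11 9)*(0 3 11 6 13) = (0 1 7 5 6 13)(3 11 9) = [1, 7, 2, 11, 4, 6, 13, 5, 8, 3, 10, 9, 12, 0]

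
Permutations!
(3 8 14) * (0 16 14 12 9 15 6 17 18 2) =(0 16 14 3 8 12 9 15 6 17 18 2) =[16, 1, 0, 8, 4, 5, 17, 7, 12, 15, 10, 11, 9, 13, 3, 6, 14, 18, 2]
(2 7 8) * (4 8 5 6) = [0, 1, 7, 3, 8, 6, 4, 5, 2] = (2 7 5 6 4 8)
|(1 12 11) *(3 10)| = 6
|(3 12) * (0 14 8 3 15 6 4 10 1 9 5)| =12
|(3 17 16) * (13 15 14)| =|(3 17 16)(13 15 14)| =3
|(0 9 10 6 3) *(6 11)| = 6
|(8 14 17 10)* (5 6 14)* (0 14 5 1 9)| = |(0 14 17 10 8 1 9)(5 6)| = 14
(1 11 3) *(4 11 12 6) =[0, 12, 2, 1, 11, 5, 4, 7, 8, 9, 10, 3, 6] =(1 12 6 4 11 3)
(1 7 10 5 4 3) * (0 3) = (0 3 1 7 10 5 4) = [3, 7, 2, 1, 0, 4, 6, 10, 8, 9, 5]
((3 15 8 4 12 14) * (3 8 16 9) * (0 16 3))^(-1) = (0 9 16)(3 15)(4 8 14 12) = [9, 1, 2, 15, 8, 5, 6, 7, 14, 16, 10, 11, 4, 13, 12, 3, 0]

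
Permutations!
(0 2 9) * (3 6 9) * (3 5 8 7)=(0 2 5 8 7 3 6 9)=[2, 1, 5, 6, 4, 8, 9, 3, 7, 0]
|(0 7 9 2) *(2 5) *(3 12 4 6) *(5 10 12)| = |(0 7 9 10 12 4 6 3 5 2)| = 10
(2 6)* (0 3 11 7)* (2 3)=(0 2 6 3 11 7)=[2, 1, 6, 11, 4, 5, 3, 0, 8, 9, 10, 7]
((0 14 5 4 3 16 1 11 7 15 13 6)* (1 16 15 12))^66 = [5, 7, 2, 13, 15, 3, 14, 1, 8, 9, 10, 12, 11, 0, 4, 6, 16] = (16)(0 5 3 13)(1 7)(4 15 6 14)(11 12)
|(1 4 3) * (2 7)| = 6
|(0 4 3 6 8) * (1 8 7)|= 7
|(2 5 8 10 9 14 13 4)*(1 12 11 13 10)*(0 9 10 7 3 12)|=|(0 9 14 7 3 12 11 13 4 2 5 8 1)|=13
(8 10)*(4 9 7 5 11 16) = [0, 1, 2, 3, 9, 11, 6, 5, 10, 7, 8, 16, 12, 13, 14, 15, 4] = (4 9 7 5 11 16)(8 10)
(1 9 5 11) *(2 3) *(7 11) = (1 9 5 7 11)(2 3) = [0, 9, 3, 2, 4, 7, 6, 11, 8, 5, 10, 1]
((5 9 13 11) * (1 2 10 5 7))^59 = (1 5 11 2 9 7 10 13) = [0, 5, 9, 3, 4, 11, 6, 10, 8, 7, 13, 2, 12, 1]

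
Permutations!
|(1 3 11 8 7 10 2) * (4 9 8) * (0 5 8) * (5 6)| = 12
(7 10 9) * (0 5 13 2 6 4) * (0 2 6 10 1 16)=(0 5 13 6 4 2 10 9 7 1 16)=[5, 16, 10, 3, 2, 13, 4, 1, 8, 7, 9, 11, 12, 6, 14, 15, 0]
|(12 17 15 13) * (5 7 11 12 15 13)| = 7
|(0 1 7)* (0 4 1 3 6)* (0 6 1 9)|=|(0 3 1 7 4 9)|=6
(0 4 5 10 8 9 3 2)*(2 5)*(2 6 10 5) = (0 4 6 10 8 9 3 2) = [4, 1, 0, 2, 6, 5, 10, 7, 9, 3, 8]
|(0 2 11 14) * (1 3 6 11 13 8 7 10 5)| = |(0 2 13 8 7 10 5 1 3 6 11 14)| = 12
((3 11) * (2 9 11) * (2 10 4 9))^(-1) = [0, 1, 2, 11, 10, 5, 6, 7, 8, 4, 3, 9] = (3 11 9 4 10)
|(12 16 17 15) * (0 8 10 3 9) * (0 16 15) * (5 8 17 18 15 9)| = 20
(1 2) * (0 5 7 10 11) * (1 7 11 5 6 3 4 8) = (0 6 3 4 8 1 2 7 10 5 11) = [6, 2, 7, 4, 8, 11, 3, 10, 1, 9, 5, 0]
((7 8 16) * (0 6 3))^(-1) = (0 3 6)(7 16 8) = [3, 1, 2, 6, 4, 5, 0, 16, 7, 9, 10, 11, 12, 13, 14, 15, 8]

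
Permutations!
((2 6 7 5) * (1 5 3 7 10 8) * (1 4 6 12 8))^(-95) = (1 5 2 12 8 4 6 10)(3 7) = [0, 5, 12, 7, 6, 2, 10, 3, 4, 9, 1, 11, 8]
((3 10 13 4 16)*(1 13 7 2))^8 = (16) = [0, 1, 2, 3, 4, 5, 6, 7, 8, 9, 10, 11, 12, 13, 14, 15, 16]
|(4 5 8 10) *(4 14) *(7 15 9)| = 15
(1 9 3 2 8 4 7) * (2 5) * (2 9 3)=(1 3 5 9 2 8 4 7)=[0, 3, 8, 5, 7, 9, 6, 1, 4, 2]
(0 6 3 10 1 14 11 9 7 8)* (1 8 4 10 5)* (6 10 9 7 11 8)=(0 10 6 3 5 1 14 8)(4 9 11 7)=[10, 14, 2, 5, 9, 1, 3, 4, 0, 11, 6, 7, 12, 13, 8]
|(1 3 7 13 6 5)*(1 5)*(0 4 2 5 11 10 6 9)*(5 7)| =6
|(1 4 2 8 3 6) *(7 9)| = 6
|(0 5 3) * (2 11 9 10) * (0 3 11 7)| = |(0 5 11 9 10 2 7)| = 7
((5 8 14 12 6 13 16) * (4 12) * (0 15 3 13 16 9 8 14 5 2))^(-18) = (0 4 13 16 5 15 12 9 2 14 3 6 8) = [4, 1, 14, 6, 13, 15, 8, 7, 0, 2, 10, 11, 9, 16, 3, 12, 5]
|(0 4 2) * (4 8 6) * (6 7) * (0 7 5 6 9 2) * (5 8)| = |(0 5 6 4)(2 7 9)| = 12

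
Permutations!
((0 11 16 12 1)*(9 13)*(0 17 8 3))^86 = (0 8 1 16)(3 17 12 11) = [8, 16, 2, 17, 4, 5, 6, 7, 1, 9, 10, 3, 11, 13, 14, 15, 0, 12]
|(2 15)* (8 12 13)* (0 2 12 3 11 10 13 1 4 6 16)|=|(0 2 15 12 1 4 6 16)(3 11 10 13 8)|=40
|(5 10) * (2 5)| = |(2 5 10)| = 3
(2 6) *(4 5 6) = (2 4 5 6) = [0, 1, 4, 3, 5, 6, 2]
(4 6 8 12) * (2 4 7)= (2 4 6 8 12 7)= [0, 1, 4, 3, 6, 5, 8, 2, 12, 9, 10, 11, 7]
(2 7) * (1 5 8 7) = (1 5 8 7 2) = [0, 5, 1, 3, 4, 8, 6, 2, 7]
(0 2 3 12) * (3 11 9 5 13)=(0 2 11 9 5 13 3 12)=[2, 1, 11, 12, 4, 13, 6, 7, 8, 5, 10, 9, 0, 3]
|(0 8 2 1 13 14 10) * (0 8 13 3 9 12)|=10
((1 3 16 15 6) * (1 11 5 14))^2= (1 16 6 5)(3 15 11 14)= [0, 16, 2, 15, 4, 1, 5, 7, 8, 9, 10, 14, 12, 13, 3, 11, 6]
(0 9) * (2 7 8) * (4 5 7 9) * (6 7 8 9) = (0 4 5 8 2 6 7 9) = [4, 1, 6, 3, 5, 8, 7, 9, 2, 0]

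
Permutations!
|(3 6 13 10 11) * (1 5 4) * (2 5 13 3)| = 14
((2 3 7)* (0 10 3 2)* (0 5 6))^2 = (0 3 5)(6 10 7) = [3, 1, 2, 5, 4, 0, 10, 6, 8, 9, 7]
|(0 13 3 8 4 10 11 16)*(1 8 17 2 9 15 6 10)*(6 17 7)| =|(0 13 3 7 6 10 11 16)(1 8 4)(2 9 15 17)| =24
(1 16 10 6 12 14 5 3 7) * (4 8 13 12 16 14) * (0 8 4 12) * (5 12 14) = (0 8 13)(1 5 3 7)(6 16 10)(12 14) = [8, 5, 2, 7, 4, 3, 16, 1, 13, 9, 6, 11, 14, 0, 12, 15, 10]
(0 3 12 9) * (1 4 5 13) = (0 3 12 9)(1 4 5 13) = [3, 4, 2, 12, 5, 13, 6, 7, 8, 0, 10, 11, 9, 1]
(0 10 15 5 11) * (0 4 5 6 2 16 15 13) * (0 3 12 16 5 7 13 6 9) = [10, 1, 5, 12, 7, 11, 2, 13, 8, 0, 6, 4, 16, 3, 14, 9, 15] = (0 10 6 2 5 11 4 7 13 3 12 16 15 9)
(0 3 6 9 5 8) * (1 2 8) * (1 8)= (0 3 6 9 5 8)(1 2)= [3, 2, 1, 6, 4, 8, 9, 7, 0, 5]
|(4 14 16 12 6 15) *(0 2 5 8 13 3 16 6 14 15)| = 10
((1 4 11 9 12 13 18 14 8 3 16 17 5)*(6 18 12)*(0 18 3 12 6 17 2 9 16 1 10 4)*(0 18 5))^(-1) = [17, 3, 16, 6, 10, 0, 13, 7, 14, 2, 5, 4, 8, 12, 18, 15, 11, 9, 1] = (0 17 9 2 16 11 4 10 5)(1 3 6 13 12 8 14 18)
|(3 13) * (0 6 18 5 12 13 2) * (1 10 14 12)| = 11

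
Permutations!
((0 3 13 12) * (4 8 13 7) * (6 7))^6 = (0 13 4 6)(3 12 8 7) = [13, 1, 2, 12, 6, 5, 0, 3, 7, 9, 10, 11, 8, 4]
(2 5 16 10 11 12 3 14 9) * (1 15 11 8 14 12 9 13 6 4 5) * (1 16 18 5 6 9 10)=[0, 15, 16, 12, 6, 18, 4, 7, 14, 2, 8, 10, 3, 9, 13, 11, 1, 17, 5]=(1 15 11 10 8 14 13 9 2 16)(3 12)(4 6)(5 18)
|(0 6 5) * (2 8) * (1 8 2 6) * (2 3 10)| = 15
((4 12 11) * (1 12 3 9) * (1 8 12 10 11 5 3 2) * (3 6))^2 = [0, 11, 10, 8, 1, 3, 9, 7, 5, 12, 4, 2, 6] = (1 11 2 10 4)(3 8 5)(6 9 12)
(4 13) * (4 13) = [0, 1, 2, 3, 4, 5, 6, 7, 8, 9, 10, 11, 12, 13] = (13)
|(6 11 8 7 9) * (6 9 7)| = 3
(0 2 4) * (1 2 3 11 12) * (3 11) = (0 11 12 1 2 4) = [11, 2, 4, 3, 0, 5, 6, 7, 8, 9, 10, 12, 1]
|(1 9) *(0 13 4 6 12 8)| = |(0 13 4 6 12 8)(1 9)| = 6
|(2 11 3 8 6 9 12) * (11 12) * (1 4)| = |(1 4)(2 12)(3 8 6 9 11)| = 10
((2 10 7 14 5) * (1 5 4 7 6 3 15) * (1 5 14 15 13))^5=(1 5 13 15 3 7 6 4 10 14 2)=[0, 5, 1, 7, 10, 13, 4, 6, 8, 9, 14, 11, 12, 15, 2, 3]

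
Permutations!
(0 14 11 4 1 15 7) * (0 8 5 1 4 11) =[14, 15, 2, 3, 4, 1, 6, 8, 5, 9, 10, 11, 12, 13, 0, 7] =(0 14)(1 15 7 8 5)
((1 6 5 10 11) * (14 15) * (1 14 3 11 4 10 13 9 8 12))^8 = (15)(1 6 5 13 9 8 12) = [0, 6, 2, 3, 4, 13, 5, 7, 12, 8, 10, 11, 1, 9, 14, 15]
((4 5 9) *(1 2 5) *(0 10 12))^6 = (12)(1 2 5 9 4) = [0, 2, 5, 3, 1, 9, 6, 7, 8, 4, 10, 11, 12]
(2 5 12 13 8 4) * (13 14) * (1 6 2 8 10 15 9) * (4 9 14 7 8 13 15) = (1 6 2 5 12 7 8 9)(4 13 10)(14 15) = [0, 6, 5, 3, 13, 12, 2, 8, 9, 1, 4, 11, 7, 10, 15, 14]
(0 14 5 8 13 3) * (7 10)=(0 14 5 8 13 3)(7 10)=[14, 1, 2, 0, 4, 8, 6, 10, 13, 9, 7, 11, 12, 3, 5]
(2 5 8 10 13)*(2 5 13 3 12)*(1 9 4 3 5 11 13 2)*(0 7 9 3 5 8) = [7, 3, 2, 12, 5, 0, 6, 9, 10, 4, 8, 13, 1, 11] = (0 7 9 4 5)(1 3 12)(8 10)(11 13)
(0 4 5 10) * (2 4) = (0 2 4 5 10) = [2, 1, 4, 3, 5, 10, 6, 7, 8, 9, 0]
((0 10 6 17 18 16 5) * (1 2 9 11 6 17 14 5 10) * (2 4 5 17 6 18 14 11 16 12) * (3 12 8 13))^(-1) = (0 5 4 1)(2 12 3 13 8 18 11 6 10 16 9)(14 17) = [5, 0, 12, 13, 1, 4, 10, 7, 18, 2, 16, 6, 3, 8, 17, 15, 9, 14, 11]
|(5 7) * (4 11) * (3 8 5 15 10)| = 6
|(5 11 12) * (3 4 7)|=|(3 4 7)(5 11 12)|=3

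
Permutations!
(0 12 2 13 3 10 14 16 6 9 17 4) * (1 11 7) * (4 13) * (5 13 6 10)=(0 12 2 4)(1 11 7)(3 5 13)(6 9 17)(10 14 16)=[12, 11, 4, 5, 0, 13, 9, 1, 8, 17, 14, 7, 2, 3, 16, 15, 10, 6]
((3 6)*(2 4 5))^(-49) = [0, 1, 5, 6, 2, 4, 3] = (2 5 4)(3 6)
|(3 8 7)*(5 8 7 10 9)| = 4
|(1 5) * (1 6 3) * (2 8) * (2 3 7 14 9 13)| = |(1 5 6 7 14 9 13 2 8 3)| = 10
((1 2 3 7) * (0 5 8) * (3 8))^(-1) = (0 8 2 1 7 3 5) = [8, 7, 1, 5, 4, 0, 6, 3, 2]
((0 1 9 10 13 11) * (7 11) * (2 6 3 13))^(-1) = (0 11 7 13 3 6 2 10 9 1) = [11, 0, 10, 6, 4, 5, 2, 13, 8, 1, 9, 7, 12, 3]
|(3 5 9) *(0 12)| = |(0 12)(3 5 9)| = 6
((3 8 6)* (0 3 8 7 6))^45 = (8) = [0, 1, 2, 3, 4, 5, 6, 7, 8]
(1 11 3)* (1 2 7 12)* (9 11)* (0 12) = [12, 9, 7, 2, 4, 5, 6, 0, 8, 11, 10, 3, 1] = (0 12 1 9 11 3 2 7)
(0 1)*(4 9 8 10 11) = (0 1)(4 9 8 10 11) = [1, 0, 2, 3, 9, 5, 6, 7, 10, 8, 11, 4]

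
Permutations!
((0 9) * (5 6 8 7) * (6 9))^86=(0 8 5)(6 7 9)=[8, 1, 2, 3, 4, 0, 7, 9, 5, 6]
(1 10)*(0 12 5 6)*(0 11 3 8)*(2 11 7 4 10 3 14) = [12, 3, 11, 8, 10, 6, 7, 4, 0, 9, 1, 14, 5, 13, 2] = (0 12 5 6 7 4 10 1 3 8)(2 11 14)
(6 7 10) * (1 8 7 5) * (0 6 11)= (0 6 5 1 8 7 10 11)= [6, 8, 2, 3, 4, 1, 5, 10, 7, 9, 11, 0]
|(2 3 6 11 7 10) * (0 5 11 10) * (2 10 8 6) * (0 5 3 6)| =15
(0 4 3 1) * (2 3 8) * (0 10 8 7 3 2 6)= [4, 10, 2, 1, 7, 5, 0, 3, 6, 9, 8]= (0 4 7 3 1 10 8 6)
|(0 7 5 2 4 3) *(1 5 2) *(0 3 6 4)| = |(0 7 2)(1 5)(4 6)| = 6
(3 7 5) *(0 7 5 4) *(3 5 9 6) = [7, 1, 2, 9, 0, 5, 3, 4, 8, 6] = (0 7 4)(3 9 6)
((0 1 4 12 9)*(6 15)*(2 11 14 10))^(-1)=(0 9 12 4 1)(2 10 14 11)(6 15)=[9, 0, 10, 3, 1, 5, 15, 7, 8, 12, 14, 2, 4, 13, 11, 6]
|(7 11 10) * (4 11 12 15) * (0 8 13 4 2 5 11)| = |(0 8 13 4)(2 5 11 10 7 12 15)| = 28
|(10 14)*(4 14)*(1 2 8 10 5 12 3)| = 9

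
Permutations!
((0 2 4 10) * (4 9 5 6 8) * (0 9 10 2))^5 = (2 8 5 10 4 6 9) = [0, 1, 8, 3, 6, 10, 9, 7, 5, 2, 4]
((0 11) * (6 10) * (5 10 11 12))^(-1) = (0 11 6 10 5 12) = [11, 1, 2, 3, 4, 12, 10, 7, 8, 9, 5, 6, 0]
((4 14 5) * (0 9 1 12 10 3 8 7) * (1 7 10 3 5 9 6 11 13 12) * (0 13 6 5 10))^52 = (0 4 9 13 3)(5 14 7 12 8) = [4, 1, 2, 0, 9, 14, 6, 12, 5, 13, 10, 11, 8, 3, 7]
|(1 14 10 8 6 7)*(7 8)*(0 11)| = 4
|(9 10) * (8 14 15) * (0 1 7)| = 6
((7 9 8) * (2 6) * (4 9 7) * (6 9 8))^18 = [0, 1, 2, 3, 4, 5, 6, 7, 8, 9] = (9)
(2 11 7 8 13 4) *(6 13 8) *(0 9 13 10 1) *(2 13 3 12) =[9, 0, 11, 12, 13, 5, 10, 6, 8, 3, 1, 7, 2, 4] =(0 9 3 12 2 11 7 6 10 1)(4 13)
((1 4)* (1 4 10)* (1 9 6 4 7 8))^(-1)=(1 8 7 4 6 9 10)=[0, 8, 2, 3, 6, 5, 9, 4, 7, 10, 1]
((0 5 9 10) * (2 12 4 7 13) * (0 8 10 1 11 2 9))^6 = (1 13 4 2)(7 12 11 9) = [0, 13, 1, 3, 2, 5, 6, 12, 8, 7, 10, 9, 11, 4]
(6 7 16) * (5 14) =(5 14)(6 7 16) =[0, 1, 2, 3, 4, 14, 7, 16, 8, 9, 10, 11, 12, 13, 5, 15, 6]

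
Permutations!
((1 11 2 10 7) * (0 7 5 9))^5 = (0 10 1 9 2 7 5 11) = [10, 9, 7, 3, 4, 11, 6, 5, 8, 2, 1, 0]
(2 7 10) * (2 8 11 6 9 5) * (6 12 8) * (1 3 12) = (1 3 12 8 11)(2 7 10 6 9 5) = [0, 3, 7, 12, 4, 2, 9, 10, 11, 5, 6, 1, 8]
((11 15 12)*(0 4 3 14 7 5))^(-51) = (15)(0 14)(3 5)(4 7) = [14, 1, 2, 5, 7, 3, 6, 4, 8, 9, 10, 11, 12, 13, 0, 15]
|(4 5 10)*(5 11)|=|(4 11 5 10)|=4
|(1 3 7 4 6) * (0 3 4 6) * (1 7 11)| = |(0 3 11 1 4)(6 7)| = 10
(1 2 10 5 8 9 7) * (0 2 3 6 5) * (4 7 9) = (0 2 10)(1 3 6 5 8 4 7) = [2, 3, 10, 6, 7, 8, 5, 1, 4, 9, 0]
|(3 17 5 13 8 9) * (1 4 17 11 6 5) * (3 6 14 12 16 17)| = |(1 4 3 11 14 12 16 17)(5 13 8 9 6)| = 40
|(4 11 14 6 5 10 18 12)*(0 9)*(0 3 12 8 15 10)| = 36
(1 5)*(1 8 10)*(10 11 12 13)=(1 5 8 11 12 13 10)=[0, 5, 2, 3, 4, 8, 6, 7, 11, 9, 1, 12, 13, 10]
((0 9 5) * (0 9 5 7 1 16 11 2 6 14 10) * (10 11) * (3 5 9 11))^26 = (0 7 16)(1 10 9)(2 14 5)(3 11 6) = [7, 10, 14, 11, 4, 2, 3, 16, 8, 1, 9, 6, 12, 13, 5, 15, 0]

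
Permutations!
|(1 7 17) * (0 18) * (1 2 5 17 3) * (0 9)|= 3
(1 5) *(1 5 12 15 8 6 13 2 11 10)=(1 12 15 8 6 13 2 11 10)=[0, 12, 11, 3, 4, 5, 13, 7, 6, 9, 1, 10, 15, 2, 14, 8]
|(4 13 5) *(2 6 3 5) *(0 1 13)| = 8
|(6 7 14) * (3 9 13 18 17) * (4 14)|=20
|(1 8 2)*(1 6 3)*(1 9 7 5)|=|(1 8 2 6 3 9 7 5)|=8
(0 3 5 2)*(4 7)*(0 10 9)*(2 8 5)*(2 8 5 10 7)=(0 3 8 10 9)(2 7 4)=[3, 1, 7, 8, 2, 5, 6, 4, 10, 0, 9]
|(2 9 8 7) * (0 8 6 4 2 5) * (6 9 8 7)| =12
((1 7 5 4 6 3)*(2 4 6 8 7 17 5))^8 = (1 6 17 3 5) = [0, 6, 2, 5, 4, 1, 17, 7, 8, 9, 10, 11, 12, 13, 14, 15, 16, 3]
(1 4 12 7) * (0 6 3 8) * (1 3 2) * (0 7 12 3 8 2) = (12)(0 6)(1 4 3 2)(7 8) = [6, 4, 1, 2, 3, 5, 0, 8, 7, 9, 10, 11, 12]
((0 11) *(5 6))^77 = [11, 1, 2, 3, 4, 6, 5, 7, 8, 9, 10, 0] = (0 11)(5 6)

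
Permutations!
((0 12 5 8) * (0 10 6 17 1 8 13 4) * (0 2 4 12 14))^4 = (1 17 6 10 8)(5 13 12) = [0, 17, 2, 3, 4, 13, 10, 7, 1, 9, 8, 11, 5, 12, 14, 15, 16, 6]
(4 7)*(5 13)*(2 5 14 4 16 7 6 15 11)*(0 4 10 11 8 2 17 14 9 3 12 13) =(0 4 6 15 8 2 5)(3 12 13 9)(7 16)(10 11 17 14) =[4, 1, 5, 12, 6, 0, 15, 16, 2, 3, 11, 17, 13, 9, 10, 8, 7, 14]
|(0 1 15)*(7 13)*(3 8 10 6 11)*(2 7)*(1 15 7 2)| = 30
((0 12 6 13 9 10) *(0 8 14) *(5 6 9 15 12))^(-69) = (0 5 6 13 15 12 9 10 8 14) = [5, 1, 2, 3, 4, 6, 13, 7, 14, 10, 8, 11, 9, 15, 0, 12]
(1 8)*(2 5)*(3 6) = (1 8)(2 5)(3 6) = [0, 8, 5, 6, 4, 2, 3, 7, 1]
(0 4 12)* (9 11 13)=(0 4 12)(9 11 13)=[4, 1, 2, 3, 12, 5, 6, 7, 8, 11, 10, 13, 0, 9]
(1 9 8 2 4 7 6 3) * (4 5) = (1 9 8 2 5 4 7 6 3) = [0, 9, 5, 1, 7, 4, 3, 6, 2, 8]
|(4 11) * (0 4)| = 3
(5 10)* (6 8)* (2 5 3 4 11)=(2 5 10 3 4 11)(6 8)=[0, 1, 5, 4, 11, 10, 8, 7, 6, 9, 3, 2]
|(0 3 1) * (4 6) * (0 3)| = 2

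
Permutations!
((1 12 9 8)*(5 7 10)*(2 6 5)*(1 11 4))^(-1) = (1 4 11 8 9 12)(2 10 7 5 6) = [0, 4, 10, 3, 11, 6, 2, 5, 9, 12, 7, 8, 1]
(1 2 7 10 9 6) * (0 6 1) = (0 6)(1 2 7 10 9) = [6, 2, 7, 3, 4, 5, 0, 10, 8, 1, 9]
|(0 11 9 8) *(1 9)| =5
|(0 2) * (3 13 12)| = 6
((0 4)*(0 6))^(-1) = [6, 1, 2, 3, 0, 5, 4] = (0 6 4)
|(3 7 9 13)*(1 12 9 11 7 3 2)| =10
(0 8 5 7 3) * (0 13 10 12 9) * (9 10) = (0 8 5 7 3 13 9)(10 12) = [8, 1, 2, 13, 4, 7, 6, 3, 5, 0, 12, 11, 10, 9]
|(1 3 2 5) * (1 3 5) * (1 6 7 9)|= |(1 5 3 2 6 7 9)|= 7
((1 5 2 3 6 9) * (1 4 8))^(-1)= (1 8 4 9 6 3 2 5)= [0, 8, 5, 2, 9, 1, 3, 7, 4, 6]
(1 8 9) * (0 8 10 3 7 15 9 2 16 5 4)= (0 8 2 16 5 4)(1 10 3 7 15 9)= [8, 10, 16, 7, 0, 4, 6, 15, 2, 1, 3, 11, 12, 13, 14, 9, 5]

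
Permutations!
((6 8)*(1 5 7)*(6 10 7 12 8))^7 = (1 5 12 8 10 7) = [0, 5, 2, 3, 4, 12, 6, 1, 10, 9, 7, 11, 8]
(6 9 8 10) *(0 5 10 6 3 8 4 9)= (0 5 10 3 8 6)(4 9)= [5, 1, 2, 8, 9, 10, 0, 7, 6, 4, 3]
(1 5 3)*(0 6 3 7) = [6, 5, 2, 1, 4, 7, 3, 0] = (0 6 3 1 5 7)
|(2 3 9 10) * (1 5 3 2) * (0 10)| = 6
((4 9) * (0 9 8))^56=(9)=[0, 1, 2, 3, 4, 5, 6, 7, 8, 9]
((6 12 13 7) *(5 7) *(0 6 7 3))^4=[5, 1, 2, 13, 4, 12, 3, 7, 8, 9, 10, 11, 0, 6]=(0 5 12)(3 13 6)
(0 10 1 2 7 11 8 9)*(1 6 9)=(0 10 6 9)(1 2 7 11 8)=[10, 2, 7, 3, 4, 5, 9, 11, 1, 0, 6, 8]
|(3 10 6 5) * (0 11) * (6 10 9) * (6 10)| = 10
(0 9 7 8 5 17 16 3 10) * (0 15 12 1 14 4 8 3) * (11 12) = (0 9 7 3 10 15 11 12 1 14 4 8 5 17 16) = [9, 14, 2, 10, 8, 17, 6, 3, 5, 7, 15, 12, 1, 13, 4, 11, 0, 16]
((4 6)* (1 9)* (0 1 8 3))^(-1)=(0 3 8 9 1)(4 6)=[3, 0, 2, 8, 6, 5, 4, 7, 9, 1]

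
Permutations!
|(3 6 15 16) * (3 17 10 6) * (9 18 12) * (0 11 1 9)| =30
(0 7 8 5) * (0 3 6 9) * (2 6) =[7, 1, 6, 2, 4, 3, 9, 8, 5, 0] =(0 7 8 5 3 2 6 9)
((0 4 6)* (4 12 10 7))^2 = [10, 1, 2, 3, 0, 5, 12, 6, 8, 9, 4, 11, 7] = (0 10 4)(6 12 7)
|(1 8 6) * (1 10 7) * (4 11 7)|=|(1 8 6 10 4 11 7)|=7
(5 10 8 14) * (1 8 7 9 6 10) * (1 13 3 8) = (3 8 14 5 13)(6 10 7 9) = [0, 1, 2, 8, 4, 13, 10, 9, 14, 6, 7, 11, 12, 3, 5]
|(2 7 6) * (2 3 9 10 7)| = |(3 9 10 7 6)| = 5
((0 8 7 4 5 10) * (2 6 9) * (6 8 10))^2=(10)(2 7 5 9 8 4 6)=[0, 1, 7, 3, 6, 9, 2, 5, 4, 8, 10]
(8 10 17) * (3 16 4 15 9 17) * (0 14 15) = (0 14 15 9 17 8 10 3 16 4) = [14, 1, 2, 16, 0, 5, 6, 7, 10, 17, 3, 11, 12, 13, 15, 9, 4, 8]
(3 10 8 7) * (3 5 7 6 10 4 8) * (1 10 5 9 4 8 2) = (1 10 3 8 6 5 7 9 4 2) = [0, 10, 1, 8, 2, 7, 5, 9, 6, 4, 3]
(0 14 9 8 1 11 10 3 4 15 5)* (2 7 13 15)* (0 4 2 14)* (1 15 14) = (1 11 10 3 2 7 13 14 9 8 15 5 4) = [0, 11, 7, 2, 1, 4, 6, 13, 15, 8, 3, 10, 12, 14, 9, 5]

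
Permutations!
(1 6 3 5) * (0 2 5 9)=(0 2 5 1 6 3 9)=[2, 6, 5, 9, 4, 1, 3, 7, 8, 0]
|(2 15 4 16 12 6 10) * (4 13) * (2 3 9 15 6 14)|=11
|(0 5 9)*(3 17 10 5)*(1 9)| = |(0 3 17 10 5 1 9)| = 7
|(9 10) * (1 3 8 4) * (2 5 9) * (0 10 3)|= |(0 10 2 5 9 3 8 4 1)|= 9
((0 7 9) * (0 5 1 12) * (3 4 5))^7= (0 12 1 5 4 3 9 7)= [12, 5, 2, 9, 3, 4, 6, 0, 8, 7, 10, 11, 1]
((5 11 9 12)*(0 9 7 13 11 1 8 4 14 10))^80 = (0 10 14 4 8 1 5 12 9)(7 11 13) = [10, 5, 2, 3, 8, 12, 6, 11, 1, 0, 14, 13, 9, 7, 4]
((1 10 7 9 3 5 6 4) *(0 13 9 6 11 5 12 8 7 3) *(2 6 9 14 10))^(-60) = (0 10 8)(3 7 13)(9 14 12) = [10, 1, 2, 7, 4, 5, 6, 13, 0, 14, 8, 11, 9, 3, 12]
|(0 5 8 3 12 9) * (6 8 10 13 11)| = 10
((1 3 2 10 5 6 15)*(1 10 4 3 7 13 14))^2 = [0, 13, 3, 4, 2, 15, 10, 14, 8, 9, 6, 11, 12, 1, 7, 5] = (1 13)(2 3 4)(5 15)(6 10)(7 14)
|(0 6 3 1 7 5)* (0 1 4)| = 12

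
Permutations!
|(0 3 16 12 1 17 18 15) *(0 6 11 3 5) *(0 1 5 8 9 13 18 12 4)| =|(0 8 9 13 18 15 6 11 3 16 4)(1 17 12 5)| =44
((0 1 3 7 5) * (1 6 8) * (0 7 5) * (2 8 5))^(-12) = [0, 1, 2, 3, 4, 5, 6, 7, 8] = (8)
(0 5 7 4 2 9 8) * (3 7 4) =(0 5 4 2 9 8)(3 7) =[5, 1, 9, 7, 2, 4, 6, 3, 0, 8]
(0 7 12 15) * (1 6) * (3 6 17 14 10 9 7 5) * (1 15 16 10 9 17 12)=(0 5 3 6 15)(1 12 16 10 17 14 9 7)=[5, 12, 2, 6, 4, 3, 15, 1, 8, 7, 17, 11, 16, 13, 9, 0, 10, 14]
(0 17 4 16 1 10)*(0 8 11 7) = (0 17 4 16 1 10 8 11 7) = [17, 10, 2, 3, 16, 5, 6, 0, 11, 9, 8, 7, 12, 13, 14, 15, 1, 4]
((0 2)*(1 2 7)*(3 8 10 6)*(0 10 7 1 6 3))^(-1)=(0 6 7 8 3 10 2 1)=[6, 0, 1, 10, 4, 5, 7, 8, 3, 9, 2]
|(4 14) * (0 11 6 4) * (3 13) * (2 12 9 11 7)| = |(0 7 2 12 9 11 6 4 14)(3 13)| = 18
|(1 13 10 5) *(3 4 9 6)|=4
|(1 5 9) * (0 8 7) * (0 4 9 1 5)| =|(0 8 7 4 9 5 1)| =7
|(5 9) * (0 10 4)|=|(0 10 4)(5 9)|=6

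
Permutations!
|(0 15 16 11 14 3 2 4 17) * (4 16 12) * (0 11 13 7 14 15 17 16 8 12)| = |(0 17 11 15)(2 8 12 4 16 13 7 14 3)| = 36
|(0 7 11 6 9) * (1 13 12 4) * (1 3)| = 5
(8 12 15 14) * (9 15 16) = (8 12 16 9 15 14) = [0, 1, 2, 3, 4, 5, 6, 7, 12, 15, 10, 11, 16, 13, 8, 14, 9]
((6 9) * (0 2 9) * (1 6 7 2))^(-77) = (0 1 6)(2 9 7) = [1, 6, 9, 3, 4, 5, 0, 2, 8, 7]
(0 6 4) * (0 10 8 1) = (0 6 4 10 8 1) = [6, 0, 2, 3, 10, 5, 4, 7, 1, 9, 8]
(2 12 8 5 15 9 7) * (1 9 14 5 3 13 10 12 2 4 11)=(1 9 7 4 11)(3 13 10 12 8)(5 15 14)=[0, 9, 2, 13, 11, 15, 6, 4, 3, 7, 12, 1, 8, 10, 5, 14]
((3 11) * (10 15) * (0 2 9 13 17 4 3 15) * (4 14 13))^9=(17)(0 2 9 4 3 11 15 10)=[2, 1, 9, 11, 3, 5, 6, 7, 8, 4, 0, 15, 12, 13, 14, 10, 16, 17]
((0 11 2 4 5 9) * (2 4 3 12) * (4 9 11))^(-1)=(0 9 11 5 4)(2 12 3)=[9, 1, 12, 2, 0, 4, 6, 7, 8, 11, 10, 5, 3]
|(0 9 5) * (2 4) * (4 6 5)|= 6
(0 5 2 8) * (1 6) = (0 5 2 8)(1 6) = [5, 6, 8, 3, 4, 2, 1, 7, 0]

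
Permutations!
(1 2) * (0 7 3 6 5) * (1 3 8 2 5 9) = [7, 5, 3, 6, 4, 0, 9, 8, 2, 1] = (0 7 8 2 3 6 9 1 5)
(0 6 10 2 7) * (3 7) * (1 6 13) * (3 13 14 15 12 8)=(0 14 15 12 8 3 7)(1 6 10 2 13)=[14, 6, 13, 7, 4, 5, 10, 0, 3, 9, 2, 11, 8, 1, 15, 12]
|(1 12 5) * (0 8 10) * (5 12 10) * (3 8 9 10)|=|(12)(0 9 10)(1 3 8 5)|=12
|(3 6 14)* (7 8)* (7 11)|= |(3 6 14)(7 8 11)|= 3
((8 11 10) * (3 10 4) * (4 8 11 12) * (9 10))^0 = (12) = [0, 1, 2, 3, 4, 5, 6, 7, 8, 9, 10, 11, 12]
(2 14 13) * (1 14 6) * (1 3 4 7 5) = (1 14 13 2 6 3 4 7 5) = [0, 14, 6, 4, 7, 1, 3, 5, 8, 9, 10, 11, 12, 2, 13]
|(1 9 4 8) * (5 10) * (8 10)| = |(1 9 4 10 5 8)| = 6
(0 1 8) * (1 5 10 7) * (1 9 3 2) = (0 5 10 7 9 3 2 1 8) = [5, 8, 1, 2, 4, 10, 6, 9, 0, 3, 7]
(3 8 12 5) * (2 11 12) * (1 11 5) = [0, 11, 5, 8, 4, 3, 6, 7, 2, 9, 10, 12, 1] = (1 11 12)(2 5 3 8)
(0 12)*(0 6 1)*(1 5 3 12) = [1, 0, 2, 12, 4, 3, 5, 7, 8, 9, 10, 11, 6] = (0 1)(3 12 6 5)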